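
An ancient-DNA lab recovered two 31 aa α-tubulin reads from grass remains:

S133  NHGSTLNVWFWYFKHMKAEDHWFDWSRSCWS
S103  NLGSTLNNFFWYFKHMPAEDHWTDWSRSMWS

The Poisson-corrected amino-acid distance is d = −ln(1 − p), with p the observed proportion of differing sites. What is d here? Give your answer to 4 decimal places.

0.2151

Differing sites — 2:H/L; 8:V/N; 9:W/F; 17:K/P; 23:F/T; 29:C/M.
p = 6/31 = 0.193548.
d = −ln(1 − 0.193548) = −ln(0.806452) = 0.2151.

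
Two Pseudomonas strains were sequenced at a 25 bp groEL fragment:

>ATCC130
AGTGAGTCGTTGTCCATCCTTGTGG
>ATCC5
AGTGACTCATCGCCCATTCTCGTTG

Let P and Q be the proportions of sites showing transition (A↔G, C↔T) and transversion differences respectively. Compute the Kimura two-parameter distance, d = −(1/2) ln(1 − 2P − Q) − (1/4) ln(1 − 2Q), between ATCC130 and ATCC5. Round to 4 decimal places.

Mismatches occur at site 6 (G→C, transversion), site 9 (G→A, transition), site 11 (T→C, transition), site 13 (T→C, transition), site 18 (C→T, transition), site 21 (T→C, transition), site 24 (G→T, transversion).
Of the 7 differences, 5 transitions and 2 transversions over 25 sites: P = 5/25 = 0.200000, Q = 2/25 = 0.080000.
d = −0.5·ln(0.520000) − 0.25·ln(0.840000) = −0.5·(-0.653926) − 0.25·(-0.174353) = 0.3706.

0.3706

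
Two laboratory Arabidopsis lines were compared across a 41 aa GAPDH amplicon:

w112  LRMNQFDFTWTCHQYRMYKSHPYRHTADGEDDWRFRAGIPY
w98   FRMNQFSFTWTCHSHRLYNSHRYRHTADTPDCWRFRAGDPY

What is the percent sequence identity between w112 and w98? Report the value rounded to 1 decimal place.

The sequences differ at positions 1 (L/F), 7 (D/S), 14 (Q/S), 15 (Y/H), 17 (M/L), 19 (K/N), 22 (P/R), 29 (G/T), 30 (E/P), 32 (D/C), 39 (I/D).
30 of the 41 sites match, so the percent identity is 30/41 × 100 = 73.2%.

73.2%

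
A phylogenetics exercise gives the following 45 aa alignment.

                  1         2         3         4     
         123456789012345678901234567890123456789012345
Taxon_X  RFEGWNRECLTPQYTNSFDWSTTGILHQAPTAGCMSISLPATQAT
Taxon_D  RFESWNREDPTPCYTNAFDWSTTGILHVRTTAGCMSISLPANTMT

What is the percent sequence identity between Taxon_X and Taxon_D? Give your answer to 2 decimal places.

Mismatches occur at site 4 (G/S), site 9 (C/D), site 10 (L/P), site 13 (Q/C), site 17 (S/A), site 28 (Q/V), site 29 (A/R), site 30 (P/T), site 42 (T/N), site 43 (Q/T), site 44 (A/M).
34 of the 45 sites match, so the percent identity is 34/45 × 100 = 75.56%.

75.56%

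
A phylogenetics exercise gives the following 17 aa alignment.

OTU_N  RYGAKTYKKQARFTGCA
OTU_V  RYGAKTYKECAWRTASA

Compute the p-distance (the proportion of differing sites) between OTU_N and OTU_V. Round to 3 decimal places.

0.353

The sequences differ at positions 9 (K/E), 10 (Q/C), 12 (R/W), 13 (F/R), 15 (G/A), 16 (C/S).
There are 6 differences over 17 sites, so p = 6/17 = 0.353.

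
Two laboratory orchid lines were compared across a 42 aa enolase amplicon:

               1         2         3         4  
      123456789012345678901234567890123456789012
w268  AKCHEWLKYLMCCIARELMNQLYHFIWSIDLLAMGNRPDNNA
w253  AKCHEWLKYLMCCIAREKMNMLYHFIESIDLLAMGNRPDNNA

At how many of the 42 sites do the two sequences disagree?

3

The sequences differ at positions 18 (L/K), 21 (Q/M), 27 (W/E).
That gives 3 mismatches out of 42 aligned sites, so the Hamming distance is 3.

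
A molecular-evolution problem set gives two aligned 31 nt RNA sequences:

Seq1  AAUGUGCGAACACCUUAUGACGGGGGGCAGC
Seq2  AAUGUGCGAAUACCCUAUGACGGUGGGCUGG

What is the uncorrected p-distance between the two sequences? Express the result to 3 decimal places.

The sequences differ at positions 11 (C/U), 15 (U/C), 24 (G/U), 29 (A/U), 31 (C/G).
There are 5 differences over 31 sites, so p = 5/31 = 0.161.

0.161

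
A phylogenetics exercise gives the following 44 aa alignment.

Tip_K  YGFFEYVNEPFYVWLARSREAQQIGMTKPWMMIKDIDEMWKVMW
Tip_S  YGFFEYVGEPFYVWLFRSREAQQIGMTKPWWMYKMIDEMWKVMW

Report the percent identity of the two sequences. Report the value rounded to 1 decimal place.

88.6%

Mismatches occur at site 8 (N→G), site 16 (A→F), site 31 (M→W), site 33 (I→Y), site 35 (D→M).
39 of the 44 sites match, so the percent identity is 39/44 × 100 = 88.6%.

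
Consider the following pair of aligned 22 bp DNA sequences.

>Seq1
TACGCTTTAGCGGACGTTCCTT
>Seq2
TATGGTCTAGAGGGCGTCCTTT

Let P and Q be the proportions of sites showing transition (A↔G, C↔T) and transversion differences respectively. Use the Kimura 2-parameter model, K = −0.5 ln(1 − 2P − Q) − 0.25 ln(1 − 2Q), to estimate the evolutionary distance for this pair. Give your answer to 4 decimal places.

The sequences differ at positions 3 (C/T, transition), 5 (C/G, transversion), 7 (T/C, transition), 11 (C/A, transversion), 14 (A/G, transition), 18 (T/C, transition), 20 (C/T, transition).
Of the 7 differences, 5 transitions and 2 transversions over 22 sites: P = 5/22 = 0.227273, Q = 2/22 = 0.090909.
d = −0.5·ln(0.454545) − 0.25·ln(0.818182) = −0.5·(-0.788458) − 0.25·(-0.200670) = 0.4444.

0.4444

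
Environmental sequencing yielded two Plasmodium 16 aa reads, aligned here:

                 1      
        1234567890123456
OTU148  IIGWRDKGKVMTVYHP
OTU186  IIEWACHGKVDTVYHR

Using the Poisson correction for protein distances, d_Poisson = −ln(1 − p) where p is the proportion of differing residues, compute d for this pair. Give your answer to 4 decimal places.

The sequences differ at positions 3 (G/E), 5 (R/A), 6 (D/C), 7 (K/H), 11 (M/D), 16 (P/R).
p = 6/16 = 0.375000.
d = −ln(1 − 0.375000) = −ln(0.625000) = 0.4700.

0.4700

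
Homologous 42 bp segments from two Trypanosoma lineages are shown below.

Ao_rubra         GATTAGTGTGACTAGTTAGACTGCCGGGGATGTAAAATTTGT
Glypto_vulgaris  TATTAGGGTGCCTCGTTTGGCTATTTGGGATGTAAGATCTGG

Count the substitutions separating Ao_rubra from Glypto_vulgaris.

13

Mismatches occur at site 1 (G→T), site 7 (T→G), site 11 (A→C), site 14 (A→C), site 18 (A→T), site 20 (A→G), site 23 (G→A), site 24 (C→T), site 25 (C→T), site 26 (G→T), site 36 (A→G), site 39 (T→C), site 42 (T→G).
That gives 13 mismatches out of 42 aligned sites, so the Hamming distance is 13.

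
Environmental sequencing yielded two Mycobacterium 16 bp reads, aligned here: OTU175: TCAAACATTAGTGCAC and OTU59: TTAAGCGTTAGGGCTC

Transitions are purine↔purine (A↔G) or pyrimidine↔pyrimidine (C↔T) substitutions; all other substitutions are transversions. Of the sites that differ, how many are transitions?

3

Mismatches occur at site 2 (C→T, transition), site 5 (A→G, transition), site 7 (A→G, transition), site 12 (T→G, transversion), site 15 (A→T, transversion).
Of the 5 differences, 3 transitions and 2 transversions, so the answer is 3.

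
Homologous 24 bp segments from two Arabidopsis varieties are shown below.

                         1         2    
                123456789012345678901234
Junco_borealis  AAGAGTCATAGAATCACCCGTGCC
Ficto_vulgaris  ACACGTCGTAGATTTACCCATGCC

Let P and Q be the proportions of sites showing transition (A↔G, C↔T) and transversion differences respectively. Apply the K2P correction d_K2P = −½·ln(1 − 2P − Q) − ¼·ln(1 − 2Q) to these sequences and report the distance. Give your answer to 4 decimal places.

0.3785

Differing sites — 2:A/C (Tv); 3:G/A (Ti); 4:A/C (Tv); 8:A/G (Ti); 13:A/T (Tv); 15:C/T (Ti); 20:G/A (Ti).
Of the 7 differences, 4 transitions and 3 transversions over 24 sites: P = 4/24 = 0.166667, Q = 3/24 = 0.125000.
d = −0.5·ln(0.541666) − 0.25·ln(0.750000) = −0.5·(-0.613106) − 0.25·(-0.287682) = 0.3785.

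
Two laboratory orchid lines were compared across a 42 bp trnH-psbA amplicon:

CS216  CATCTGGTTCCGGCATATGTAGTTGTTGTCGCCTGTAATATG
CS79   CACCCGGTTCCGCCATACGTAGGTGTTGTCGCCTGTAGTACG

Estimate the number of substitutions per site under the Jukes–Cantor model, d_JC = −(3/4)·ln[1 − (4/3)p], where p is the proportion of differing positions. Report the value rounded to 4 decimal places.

0.1885

Differing sites — 3:T/C; 5:T/C; 13:G/C; 18:T/C; 23:T/G; 38:A/G; 41:T/C.
p = 7/42 = 0.166667.
d = −0.75 · ln(1 − (4/3)·0.166667) = −0.75 · ln(0.777777) = −0.75 · (-0.251315) = 0.1885.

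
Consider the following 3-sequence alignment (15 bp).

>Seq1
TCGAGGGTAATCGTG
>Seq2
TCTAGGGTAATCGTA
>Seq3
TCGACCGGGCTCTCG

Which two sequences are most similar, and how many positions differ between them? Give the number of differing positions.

Pairwise Hamming distances:
  Seq1 vs Seq2: 2
  Seq1 vs Seq3: 7
  Seq2 vs Seq3: 9
The smallest is 2, between Seq1 and Seq2.

2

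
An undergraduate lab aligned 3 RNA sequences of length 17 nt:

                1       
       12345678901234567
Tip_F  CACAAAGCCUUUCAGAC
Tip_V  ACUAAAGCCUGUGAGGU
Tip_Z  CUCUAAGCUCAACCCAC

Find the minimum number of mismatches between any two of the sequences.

7

Pairwise Hamming distances:
  Tip_F vs Tip_V: 7
  Tip_F vs Tip_Z: 8
  Tip_V vs Tip_Z: 13
The smallest is 7, between Tip_F and Tip_V.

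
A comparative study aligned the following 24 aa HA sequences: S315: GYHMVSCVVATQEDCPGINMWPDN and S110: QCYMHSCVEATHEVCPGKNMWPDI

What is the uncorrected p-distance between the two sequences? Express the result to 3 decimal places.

0.375

The sequences differ at positions 1 (G/Q), 2 (Y/C), 3 (H/Y), 5 (V/H), 9 (V/E), 12 (Q/H), 14 (D/V), 18 (I/K), 24 (N/I).
There are 9 differences over 24 sites, so p = 9/24 = 0.375.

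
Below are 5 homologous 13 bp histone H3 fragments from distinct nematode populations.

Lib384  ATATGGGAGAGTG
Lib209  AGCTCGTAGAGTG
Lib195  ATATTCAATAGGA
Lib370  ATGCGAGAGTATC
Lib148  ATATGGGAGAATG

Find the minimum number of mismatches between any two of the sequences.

Pairwise Hamming distances:
  Lib384 vs Lib209: 4
  Lib384 vs Lib195: 6
  Lib384 vs Lib370: 6
  Lib384 vs Lib148: 1
  Lib209 vs Lib195: 8
  Lib209 vs Lib370: 9
  Lib209 vs Lib148: 5
  Lib195 vs Lib370: 10
  Lib195 vs Lib148: 7
  Lib370 vs Lib148: 5
The smallest is 1, between Lib384 and Lib148.

1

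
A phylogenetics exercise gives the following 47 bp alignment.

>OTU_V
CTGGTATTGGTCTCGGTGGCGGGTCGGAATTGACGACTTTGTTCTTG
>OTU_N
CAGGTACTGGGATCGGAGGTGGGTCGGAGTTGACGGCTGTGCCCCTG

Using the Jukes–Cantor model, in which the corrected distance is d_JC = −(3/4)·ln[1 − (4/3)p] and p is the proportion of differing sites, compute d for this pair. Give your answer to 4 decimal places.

The sequences differ at positions 2 (T/A), 7 (T/C), 11 (T/G), 12 (C/A), 17 (T/A), 20 (C/T), 29 (A/G), 36 (A/G), 39 (T/G), 42 (T/C), 43 (T/C), 45 (T/C).
p = 12/47 = 0.255319.
d = −0.75 · ln(1 − (4/3)·0.255319) = −0.75 · ln(0.659575) = −0.75 · (-0.416160) = 0.3121.

0.3121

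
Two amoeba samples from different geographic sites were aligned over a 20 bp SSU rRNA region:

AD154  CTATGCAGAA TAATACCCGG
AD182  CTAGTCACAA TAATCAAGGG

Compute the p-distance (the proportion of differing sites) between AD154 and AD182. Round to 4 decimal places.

0.3500

Differing sites — 4:T/G; 5:G/T; 8:G/C; 15:A/C; 16:C/A; 17:C/A; 18:C/G.
There are 7 differences over 20 sites, so p = 7/20 = 0.3500.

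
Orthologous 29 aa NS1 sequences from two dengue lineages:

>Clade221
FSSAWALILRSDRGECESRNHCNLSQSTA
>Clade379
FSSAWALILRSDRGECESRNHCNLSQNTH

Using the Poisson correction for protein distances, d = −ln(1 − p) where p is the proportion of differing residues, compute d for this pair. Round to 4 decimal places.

0.0715

The sequences differ at positions 27 (S/N), 29 (A/H).
p = 2/29 = 0.068966.
d = −ln(1 − 0.068966) = −ln(0.931034) = 0.0715.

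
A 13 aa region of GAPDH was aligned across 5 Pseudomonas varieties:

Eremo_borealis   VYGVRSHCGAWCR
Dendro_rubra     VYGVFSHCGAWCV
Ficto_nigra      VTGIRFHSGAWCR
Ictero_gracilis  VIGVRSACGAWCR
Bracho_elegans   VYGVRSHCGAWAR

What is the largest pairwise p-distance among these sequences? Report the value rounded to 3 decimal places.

Pairwise Hamming distances:
  Eremo_borealis vs Dendro_rubra: 2
  Eremo_borealis vs Ficto_nigra: 4
  Eremo_borealis vs Ictero_gracilis: 2
  Eremo_borealis vs Bracho_elegans: 1
  Dendro_rubra vs Ficto_nigra: 6
  Dendro_rubra vs Ictero_gracilis: 4
  Dendro_rubra vs Bracho_elegans: 3
  Ficto_nigra vs Ictero_gracilis: 5
  Ficto_nigra vs Bracho_elegans: 5
  Ictero_gracilis vs Bracho_elegans: 3
The largest is 6 mismatches, between Dendro_rubra and Ficto_nigra; p = 6/13 = 0.462.

0.462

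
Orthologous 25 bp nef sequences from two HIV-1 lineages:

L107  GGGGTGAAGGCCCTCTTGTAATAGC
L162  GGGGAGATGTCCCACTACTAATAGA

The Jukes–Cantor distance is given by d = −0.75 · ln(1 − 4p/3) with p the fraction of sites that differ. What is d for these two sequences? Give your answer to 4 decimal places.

0.3505

Differing sites — 5:T/A; 8:A/T; 10:G/T; 14:T/A; 17:T/A; 18:G/C; 25:C/A.
p = 7/25 = 0.280000.
d = −0.75 · ln(1 − (4/3)·0.280000) = −0.75 · ln(0.626667) = −0.75 · (-0.467340) = 0.3505.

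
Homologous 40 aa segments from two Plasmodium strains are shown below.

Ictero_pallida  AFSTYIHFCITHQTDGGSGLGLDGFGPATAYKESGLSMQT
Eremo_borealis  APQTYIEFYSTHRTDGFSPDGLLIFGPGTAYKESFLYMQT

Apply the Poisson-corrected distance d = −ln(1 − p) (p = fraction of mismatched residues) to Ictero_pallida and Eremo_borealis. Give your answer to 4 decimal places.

The sequences differ at positions 2 (F/P), 3 (S/Q), 7 (H/E), 9 (C/Y), 10 (I/S), 13 (Q/R), 17 (G/F), 19 (G/P), 20 (L/D), 23 (D/L), 24 (G/I), 28 (A/G), 35 (G/F), 37 (S/Y).
p = 14/40 = 0.350000.
d = −ln(1 − 0.350000) = −ln(0.650000) = 0.4308.

0.4308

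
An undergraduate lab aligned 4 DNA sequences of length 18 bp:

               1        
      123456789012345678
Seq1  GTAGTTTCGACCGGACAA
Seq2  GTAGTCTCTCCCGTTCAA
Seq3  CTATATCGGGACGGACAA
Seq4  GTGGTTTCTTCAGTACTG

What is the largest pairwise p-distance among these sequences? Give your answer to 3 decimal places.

0.722

Pairwise Hamming distances:
  Seq1 vs Seq2: 5
  Seq1 vs Seq3: 7
  Seq1 vs Seq4: 7
  Seq2 vs Seq3: 11
  Seq2 vs Seq4: 7
  Seq3 vs Seq4: 13
The largest is 13 mismatches, between Seq3 and Seq4; p = 13/18 = 0.722.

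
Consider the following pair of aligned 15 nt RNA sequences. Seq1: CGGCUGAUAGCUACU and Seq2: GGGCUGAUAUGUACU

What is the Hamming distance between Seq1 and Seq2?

Mismatches occur at site 1 (C↔G), site 10 (G↔U), site 11 (C↔G).
That gives 3 mismatches out of 15 aligned sites, so the Hamming distance is 3.

3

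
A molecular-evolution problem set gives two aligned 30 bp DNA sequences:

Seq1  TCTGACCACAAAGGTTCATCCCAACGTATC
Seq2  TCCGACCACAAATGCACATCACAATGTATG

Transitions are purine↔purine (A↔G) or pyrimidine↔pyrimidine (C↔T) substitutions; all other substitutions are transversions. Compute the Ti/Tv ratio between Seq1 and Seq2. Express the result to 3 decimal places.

0.750

Differing sites — 3:T/C (Ti); 13:G/T (Tv); 15:T/C (Ti); 16:T/A (Tv); 21:C/A (Tv); 25:C/T (Ti); 30:C/G (Tv).
Of the 7 differences, 3 transitions and 4 transversions, so Ti/Tv = 3/4 = 0.750.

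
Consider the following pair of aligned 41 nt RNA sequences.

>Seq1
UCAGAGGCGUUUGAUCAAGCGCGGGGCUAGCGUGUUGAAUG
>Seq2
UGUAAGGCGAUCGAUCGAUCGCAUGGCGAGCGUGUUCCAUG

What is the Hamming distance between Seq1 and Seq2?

The sequences differ at positions 2 (C/G), 3 (A/U), 4 (G/A), 10 (U/A), 12 (U/C), 17 (A/G), 19 (G/U), 23 (G/A), 24 (G/U), 28 (U/G), 37 (G/C), 38 (A/C).
That gives 12 mismatches out of 41 aligned sites, so the Hamming distance is 12.

12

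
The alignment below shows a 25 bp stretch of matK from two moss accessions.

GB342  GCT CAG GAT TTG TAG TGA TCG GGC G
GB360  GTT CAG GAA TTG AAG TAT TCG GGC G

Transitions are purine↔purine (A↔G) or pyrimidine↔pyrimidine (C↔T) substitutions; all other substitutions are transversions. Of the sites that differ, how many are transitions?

Differing sites — 2:C/T (Ti); 9:T/A (Tv); 13:T/A (Tv); 17:G/A (Ti); 18:A/T (Tv).
Of the 5 differences, 2 transitions and 3 transversions, so the answer is 2.

2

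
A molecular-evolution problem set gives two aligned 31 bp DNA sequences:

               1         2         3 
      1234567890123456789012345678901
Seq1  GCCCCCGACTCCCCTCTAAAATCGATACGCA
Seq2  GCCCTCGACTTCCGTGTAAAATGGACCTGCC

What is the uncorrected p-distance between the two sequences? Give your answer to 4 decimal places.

0.2903

Mismatches occur at site 5 (C/T), site 11 (C/T), site 14 (C/G), site 16 (C/G), site 23 (C/G), site 26 (T/C), site 27 (A/C), site 28 (C/T), site 31 (A/C).
There are 9 differences over 31 sites, so p = 9/31 = 0.2903.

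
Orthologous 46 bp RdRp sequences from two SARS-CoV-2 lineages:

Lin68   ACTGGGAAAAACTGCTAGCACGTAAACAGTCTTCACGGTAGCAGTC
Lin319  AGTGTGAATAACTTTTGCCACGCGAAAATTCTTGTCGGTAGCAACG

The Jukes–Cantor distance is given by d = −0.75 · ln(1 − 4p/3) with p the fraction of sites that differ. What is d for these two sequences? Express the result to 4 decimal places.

The sequences differ at positions 2 (C/G), 5 (G/T), 9 (A/T), 14 (G/T), 15 (C/T), 17 (A/G), 18 (G/C), 23 (T/C), 24 (A/G), 27 (C/A), 29 (G/T), 34 (C/G), 35 (A/T), 44 (G/A), 45 (T/C), 46 (C/G).
p = 16/46 = 0.347826.
d = −0.75 · ln(1 − (4/3)·0.347826) = −0.75 · ln(0.536232) = −0.75 · (-0.623188) = 0.4674.

0.4674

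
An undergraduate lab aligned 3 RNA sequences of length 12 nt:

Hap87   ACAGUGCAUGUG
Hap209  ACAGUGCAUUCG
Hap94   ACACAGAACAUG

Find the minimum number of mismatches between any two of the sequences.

Pairwise Hamming distances:
  Hap87 vs Hap209: 2
  Hap87 vs Hap94: 5
  Hap209 vs Hap94: 6
The smallest is 2, between Hap87 and Hap209.

2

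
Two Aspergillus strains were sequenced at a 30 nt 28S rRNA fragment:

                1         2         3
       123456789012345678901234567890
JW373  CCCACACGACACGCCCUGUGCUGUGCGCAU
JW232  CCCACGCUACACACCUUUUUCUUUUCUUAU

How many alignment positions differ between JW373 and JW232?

Mismatches occur at site 6 (A→G), site 8 (G→U), site 13 (G→A), site 16 (C→U), site 18 (G→U), site 20 (G→U), site 23 (G→U), site 25 (G→U), site 27 (G→U), site 28 (C→U).
That gives 10 mismatches out of 30 aligned sites, so the Hamming distance is 10.

10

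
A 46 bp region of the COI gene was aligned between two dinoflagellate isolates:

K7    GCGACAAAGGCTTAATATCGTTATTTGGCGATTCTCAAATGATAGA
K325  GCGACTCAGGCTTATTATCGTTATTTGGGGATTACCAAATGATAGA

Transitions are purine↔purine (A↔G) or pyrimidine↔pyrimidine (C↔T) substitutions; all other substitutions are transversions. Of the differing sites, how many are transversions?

5

The sequences differ at positions 6 (A/T, transversion), 7 (A/C, transversion), 15 (A/T, transversion), 29 (C/G, transversion), 34 (C/A, transversion), 35 (T/C, transition).
Of the 6 differences, 1 transition and 5 transversions, so the answer is 5.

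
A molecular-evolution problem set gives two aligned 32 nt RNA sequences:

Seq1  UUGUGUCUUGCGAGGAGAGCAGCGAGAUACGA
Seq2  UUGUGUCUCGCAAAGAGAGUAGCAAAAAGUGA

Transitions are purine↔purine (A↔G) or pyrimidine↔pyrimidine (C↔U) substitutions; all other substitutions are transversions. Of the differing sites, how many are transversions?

Differing sites — 9:U/C (Ti); 12:G/A (Ti); 14:G/A (Ti); 20:C/U (Ti); 24:G/A (Ti); 26:G/A (Ti); 28:U/A (Tv); 29:A/G (Ti); 30:C/U (Ti).
Of the 9 differences, 8 transitions and 1 transversion, so the answer is 1.

1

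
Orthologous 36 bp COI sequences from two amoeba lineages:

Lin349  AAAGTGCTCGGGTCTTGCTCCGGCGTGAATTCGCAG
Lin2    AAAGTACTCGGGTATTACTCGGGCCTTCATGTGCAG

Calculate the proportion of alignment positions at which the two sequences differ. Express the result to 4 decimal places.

0.2500

The sequences differ at positions 6 (G/A), 14 (C/A), 17 (G/A), 21 (C/G), 25 (G/C), 27 (G/T), 28 (A/C), 31 (T/G), 32 (C/T).
There are 9 differences over 36 sites, so p = 9/36 = 0.2500.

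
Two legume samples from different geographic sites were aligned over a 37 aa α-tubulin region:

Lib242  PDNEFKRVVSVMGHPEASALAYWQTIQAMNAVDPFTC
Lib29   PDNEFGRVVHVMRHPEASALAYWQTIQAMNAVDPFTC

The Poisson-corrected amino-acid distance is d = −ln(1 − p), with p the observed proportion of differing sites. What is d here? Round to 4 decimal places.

0.0846

Differing sites — 6:K/G; 10:S/H; 13:G/R.
p = 3/37 = 0.081081.
d = −ln(1 − 0.081081) = −ln(0.918919) = 0.0846.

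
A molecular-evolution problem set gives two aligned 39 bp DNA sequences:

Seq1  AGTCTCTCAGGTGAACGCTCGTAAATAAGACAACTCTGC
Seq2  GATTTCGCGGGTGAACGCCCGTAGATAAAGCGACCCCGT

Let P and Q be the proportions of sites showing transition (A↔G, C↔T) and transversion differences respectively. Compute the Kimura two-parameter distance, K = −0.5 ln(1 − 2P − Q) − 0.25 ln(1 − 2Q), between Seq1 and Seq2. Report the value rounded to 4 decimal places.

0.5254

The sequences differ at positions 1 (A/G, transition), 2 (G/A, transition), 4 (C/T, transition), 7 (T/G, transversion), 9 (A/G, transition), 19 (T/C, transition), 24 (A/G, transition), 29 (G/A, transition), 30 (A/G, transition), 32 (A/G, transition), 35 (T/C, transition), 37 (T/C, transition), 39 (C/T, transition).
Of the 13 differences, 12 transitions and 1 transversion over 39 sites: P = 12/39 = 0.307692, Q = 1/39 = 0.025641.
d = −0.5·ln(0.358975) − 0.25·ln(0.948718) = −0.5·(-1.024503) − 0.25·(-0.052644) = 0.5254.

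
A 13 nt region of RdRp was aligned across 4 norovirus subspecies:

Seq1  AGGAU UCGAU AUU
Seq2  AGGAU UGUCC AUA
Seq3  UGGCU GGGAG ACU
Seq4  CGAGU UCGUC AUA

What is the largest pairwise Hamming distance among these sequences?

Pairwise Hamming distances:
  Seq1 vs Seq2: 5
  Seq1 vs Seq3: 6
  Seq1 vs Seq4: 6
  Seq2 vs Seq3: 8
  Seq2 vs Seq4: 6
  Seq3 vs Seq4: 9
The largest is 9, between Seq3 and Seq4.

9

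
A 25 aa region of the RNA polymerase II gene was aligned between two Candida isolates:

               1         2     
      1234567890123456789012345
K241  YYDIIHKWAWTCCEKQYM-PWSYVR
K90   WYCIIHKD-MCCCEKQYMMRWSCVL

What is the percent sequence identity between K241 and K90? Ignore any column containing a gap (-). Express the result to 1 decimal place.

Excluding the 2 gap columns leaves 23 comparable sites.
The sequences differ at positions 1 (Y/W), 3 (D/C), 8 (W/D), 10 (W/M), 11 (T/C), 20 (P/R), 23 (Y/C), 25 (R/L).
15 of the 23 comparable sites match, so the percent identity is 15/23 × 100 = 65.2%.

65.2%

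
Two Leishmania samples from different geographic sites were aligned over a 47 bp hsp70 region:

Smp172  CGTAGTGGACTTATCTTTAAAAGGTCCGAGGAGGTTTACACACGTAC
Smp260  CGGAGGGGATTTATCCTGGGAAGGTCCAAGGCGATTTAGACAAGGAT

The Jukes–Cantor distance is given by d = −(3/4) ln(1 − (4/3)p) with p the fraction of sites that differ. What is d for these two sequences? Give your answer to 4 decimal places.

The sequences differ at positions 3 (T/G), 6 (T/G), 10 (C/T), 16 (T/C), 18 (T/G), 19 (A/G), 20 (A/G), 28 (G/A), 32 (A/C), 34 (G/A), 39 (C/G), 43 (C/A), 45 (T/G), 47 (C/T).
p = 14/47 = 0.297872.
d = −0.75 · ln(1 − (4/3)·0.297872) = −0.75 · ln(0.602837) = −0.75 · (-0.506108) = 0.3796.

0.3796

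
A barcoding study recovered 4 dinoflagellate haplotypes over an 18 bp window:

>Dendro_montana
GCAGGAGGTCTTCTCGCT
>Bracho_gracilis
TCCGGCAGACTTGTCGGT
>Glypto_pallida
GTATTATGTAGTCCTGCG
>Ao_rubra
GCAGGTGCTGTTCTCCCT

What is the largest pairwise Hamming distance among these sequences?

Pairwise Hamming distances:
  Dendro_montana vs Bracho_gracilis: 7
  Dendro_montana vs Glypto_pallida: 9
  Dendro_montana vs Ao_rubra: 4
  Bracho_gracilis vs Glypto_pallida: 15
  Bracho_gracilis vs Ao_rubra: 10
  Glypto_pallida vs Ao_rubra: 12
The largest is 15, between Bracho_gracilis and Glypto_pallida.

15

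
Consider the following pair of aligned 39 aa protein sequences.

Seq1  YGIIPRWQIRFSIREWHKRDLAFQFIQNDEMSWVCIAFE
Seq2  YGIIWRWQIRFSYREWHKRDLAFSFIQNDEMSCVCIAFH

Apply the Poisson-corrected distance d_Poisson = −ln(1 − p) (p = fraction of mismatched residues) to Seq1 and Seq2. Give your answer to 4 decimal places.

0.1372

Mismatches occur at site 5 (P↔W), site 13 (I↔Y), site 24 (Q↔S), site 33 (W↔C), site 39 (E↔H).
p = 5/39 = 0.128205.
d = −ln(1 − 0.128205) = −ln(0.871795) = 0.1372.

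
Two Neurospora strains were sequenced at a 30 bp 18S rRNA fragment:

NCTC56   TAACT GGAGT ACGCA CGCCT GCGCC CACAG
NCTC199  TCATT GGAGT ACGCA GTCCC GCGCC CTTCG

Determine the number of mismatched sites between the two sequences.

Differing sites — 2:A/C; 4:C/T; 16:C/G; 17:G/T; 20:T/C; 27:A/T; 28:C/T; 29:A/C.
That gives 8 mismatches out of 30 aligned sites, so the Hamming distance is 8.

8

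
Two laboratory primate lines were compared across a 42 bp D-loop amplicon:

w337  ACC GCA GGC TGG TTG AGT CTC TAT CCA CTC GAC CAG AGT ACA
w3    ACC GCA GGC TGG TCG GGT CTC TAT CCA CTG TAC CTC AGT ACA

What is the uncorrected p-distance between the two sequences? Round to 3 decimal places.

0.143

Differing sites — 14:T/C; 16:A/G; 30:C/G; 31:G/T; 35:A/T; 36:G/C.
There are 6 differences over 42 sites, so p = 6/42 = 0.143.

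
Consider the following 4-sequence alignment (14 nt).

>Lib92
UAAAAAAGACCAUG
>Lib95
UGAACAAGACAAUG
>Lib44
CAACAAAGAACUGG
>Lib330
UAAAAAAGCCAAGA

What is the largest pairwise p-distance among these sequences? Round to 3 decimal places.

0.571

Pairwise Hamming distances:
  Lib92 vs Lib95: 3
  Lib92 vs Lib44: 5
  Lib92 vs Lib330: 4
  Lib95 vs Lib44: 8
  Lib95 vs Lib330: 5
  Lib44 vs Lib330: 7
The largest is 8 mismatches, between Lib95 and Lib44; p = 8/14 = 0.571.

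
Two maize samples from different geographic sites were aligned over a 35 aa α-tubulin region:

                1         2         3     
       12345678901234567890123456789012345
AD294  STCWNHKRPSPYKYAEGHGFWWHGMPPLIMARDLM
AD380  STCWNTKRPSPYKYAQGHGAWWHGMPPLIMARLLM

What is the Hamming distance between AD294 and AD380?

Differing sites — 6:H/T; 16:E/Q; 20:F/A; 33:D/L.
That gives 4 mismatches out of 35 aligned sites, so the Hamming distance is 4.

4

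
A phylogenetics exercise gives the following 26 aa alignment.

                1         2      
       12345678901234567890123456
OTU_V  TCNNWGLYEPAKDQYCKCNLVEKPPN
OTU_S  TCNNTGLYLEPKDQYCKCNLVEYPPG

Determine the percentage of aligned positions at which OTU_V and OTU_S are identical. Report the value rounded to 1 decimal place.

76.9%

Mismatches occur at site 5 (W↔T), site 9 (E↔L), site 10 (P↔E), site 11 (A↔P), site 23 (K↔Y), site 26 (N↔G).
20 of the 26 sites match, so the percent identity is 20/26 × 100 = 76.9%.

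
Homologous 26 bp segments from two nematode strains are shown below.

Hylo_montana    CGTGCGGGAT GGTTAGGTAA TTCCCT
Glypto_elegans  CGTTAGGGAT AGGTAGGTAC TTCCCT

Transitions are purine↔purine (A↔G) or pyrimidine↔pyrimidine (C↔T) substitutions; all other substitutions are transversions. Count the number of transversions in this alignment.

4

The sequences differ at positions 4 (G/T, transversion), 5 (C/A, transversion), 11 (G/A, transition), 13 (T/G, transversion), 20 (A/C, transversion).
Of the 5 differences, 1 transition and 4 transversions, so the answer is 4.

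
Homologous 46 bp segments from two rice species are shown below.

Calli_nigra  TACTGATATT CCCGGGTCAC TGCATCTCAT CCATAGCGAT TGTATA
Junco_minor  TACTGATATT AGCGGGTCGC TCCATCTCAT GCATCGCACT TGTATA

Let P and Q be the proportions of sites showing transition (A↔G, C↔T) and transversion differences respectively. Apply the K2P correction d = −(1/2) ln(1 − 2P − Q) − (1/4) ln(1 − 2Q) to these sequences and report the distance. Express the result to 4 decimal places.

The sequences differ at positions 11 (C/A, transversion), 12 (C/G, transversion), 19 (A/G, transition), 22 (G/C, transversion), 31 (C/G, transversion), 35 (A/C, transversion), 38 (G/A, transition), 39 (A/C, transversion).
Of the 8 differences, 2 transitions and 6 transversions over 46 sites: P = 2/46 = 0.043478, Q = 6/46 = 0.130435.
d = −0.5·ln(0.782609) − 0.25·ln(0.739130) = −0.5·(-0.245122) − 0.25·(-0.302281) = 0.1981.

0.1981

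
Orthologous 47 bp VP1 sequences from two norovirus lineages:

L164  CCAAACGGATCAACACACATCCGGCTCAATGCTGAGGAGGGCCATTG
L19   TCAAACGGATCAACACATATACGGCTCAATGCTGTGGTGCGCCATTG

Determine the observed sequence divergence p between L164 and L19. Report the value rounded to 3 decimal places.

0.128

Mismatches occur at site 1 (C/T), site 18 (C/T), site 21 (C/A), site 35 (A/T), site 38 (A/T), site 40 (G/C).
There are 6 differences over 47 sites, so p = 6/47 = 0.128.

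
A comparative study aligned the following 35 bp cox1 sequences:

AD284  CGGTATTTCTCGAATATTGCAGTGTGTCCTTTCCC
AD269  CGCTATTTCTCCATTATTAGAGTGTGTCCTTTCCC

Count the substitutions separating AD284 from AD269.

5

Differing sites — 3:G/C; 12:G/C; 14:A/T; 19:G/A; 20:C/G.
That gives 5 mismatches out of 35 aligned sites, so the Hamming distance is 5.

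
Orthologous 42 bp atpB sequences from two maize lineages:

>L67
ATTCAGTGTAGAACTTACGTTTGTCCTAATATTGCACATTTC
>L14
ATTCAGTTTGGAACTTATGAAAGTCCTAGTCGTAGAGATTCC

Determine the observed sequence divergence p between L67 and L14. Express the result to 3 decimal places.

Mismatches occur at site 8 (G→T), site 10 (A→G), site 18 (C→T), site 20 (T→A), site 21 (T→A), site 22 (T→A), site 29 (A→G), site 31 (A→C), site 32 (T→G), site 34 (G→A), site 35 (C→G), site 37 (C→G), site 41 (T→C).
There are 13 differences over 42 sites, so p = 13/42 = 0.310.

0.310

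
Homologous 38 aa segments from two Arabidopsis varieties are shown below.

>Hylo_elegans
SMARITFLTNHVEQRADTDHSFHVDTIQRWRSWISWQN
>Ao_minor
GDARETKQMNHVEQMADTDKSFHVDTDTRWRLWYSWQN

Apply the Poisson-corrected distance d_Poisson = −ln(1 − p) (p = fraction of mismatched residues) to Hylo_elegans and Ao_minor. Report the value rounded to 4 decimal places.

Differing sites — 1:S/G; 2:M/D; 5:I/E; 7:F/K; 8:L/Q; 9:T/M; 15:R/M; 20:H/K; 27:I/D; 28:Q/T; 32:S/L; 34:I/Y.
p = 12/38 = 0.315789.
d = −ln(1 − 0.315789) = −ln(0.684211) = 0.3795.

0.3795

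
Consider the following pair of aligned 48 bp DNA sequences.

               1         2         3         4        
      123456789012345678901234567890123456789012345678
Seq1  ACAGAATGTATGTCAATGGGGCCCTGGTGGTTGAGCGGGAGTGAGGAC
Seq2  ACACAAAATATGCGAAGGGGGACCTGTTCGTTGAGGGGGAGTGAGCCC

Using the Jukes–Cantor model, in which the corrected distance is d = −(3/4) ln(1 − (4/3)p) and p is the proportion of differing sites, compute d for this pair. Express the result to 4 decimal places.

The sequences differ at positions 4 (G/C), 7 (T/A), 8 (G/A), 13 (T/C), 14 (C/G), 17 (T/G), 22 (C/A), 27 (G/T), 29 (G/C), 36 (C/G), 46 (G/C), 47 (A/C).
p = 12/48 = 0.250000.
d = −0.75 · ln(1 − (4/3)·0.250000) = −0.75 · ln(0.666667) = −0.75 · (-0.405465) = 0.3041.

0.3041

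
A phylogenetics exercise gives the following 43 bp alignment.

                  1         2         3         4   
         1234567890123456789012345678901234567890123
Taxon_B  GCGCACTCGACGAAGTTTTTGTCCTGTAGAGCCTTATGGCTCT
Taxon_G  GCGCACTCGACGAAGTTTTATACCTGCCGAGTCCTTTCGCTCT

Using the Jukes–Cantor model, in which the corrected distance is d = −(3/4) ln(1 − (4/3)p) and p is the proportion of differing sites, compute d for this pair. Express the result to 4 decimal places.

0.2454

Differing sites — 20:T/A; 21:G/T; 22:T/A; 27:T/C; 28:A/C; 32:C/T; 34:T/C; 36:A/T; 38:G/C.
p = 9/43 = 0.209302.
d = −0.75 · ln(1 − (4/3)·0.209302) = −0.75 · ln(0.720931) = −0.75 · (-0.327212) = 0.2454.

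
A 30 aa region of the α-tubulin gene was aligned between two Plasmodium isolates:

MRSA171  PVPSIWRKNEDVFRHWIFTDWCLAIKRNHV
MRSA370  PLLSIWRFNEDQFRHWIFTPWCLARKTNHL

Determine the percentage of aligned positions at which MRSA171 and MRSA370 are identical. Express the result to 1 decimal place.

73.3%

The sequences differ at positions 2 (V/L), 3 (P/L), 8 (K/F), 12 (V/Q), 20 (D/P), 25 (I/R), 27 (R/T), 30 (V/L).
22 of the 30 sites match, so the percent identity is 22/30 × 100 = 73.3%.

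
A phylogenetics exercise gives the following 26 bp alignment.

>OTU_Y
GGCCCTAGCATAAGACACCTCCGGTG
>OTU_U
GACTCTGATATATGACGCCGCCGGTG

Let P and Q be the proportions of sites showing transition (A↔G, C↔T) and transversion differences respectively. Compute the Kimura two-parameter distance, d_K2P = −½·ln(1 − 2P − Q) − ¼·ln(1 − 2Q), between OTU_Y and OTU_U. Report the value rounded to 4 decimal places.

0.4284

The sequences differ at positions 2 (G/A, transition), 4 (C/T, transition), 7 (A/G, transition), 8 (G/A, transition), 9 (C/T, transition), 13 (A/T, transversion), 17 (A/G, transition), 20 (T/G, transversion).
Of the 8 differences, 6 transitions and 2 transversions over 26 sites: P = 6/26 = 0.230769, Q = 2/26 = 0.076923.
d = −0.5·ln(0.461539) − 0.25·ln(0.846154) = −0.5·(-0.773189) − 0.25·(-0.167054) = 0.4284.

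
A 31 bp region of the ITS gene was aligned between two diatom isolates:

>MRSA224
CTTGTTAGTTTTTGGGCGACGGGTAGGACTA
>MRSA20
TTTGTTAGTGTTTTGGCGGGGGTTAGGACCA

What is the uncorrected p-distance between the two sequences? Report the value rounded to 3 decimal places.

Mismatches occur at site 1 (C→T), site 10 (T→G), site 14 (G→T), site 19 (A→G), site 20 (C→G), site 23 (G→T), site 30 (T→C).
There are 7 differences over 31 sites, so p = 7/31 = 0.226.

0.226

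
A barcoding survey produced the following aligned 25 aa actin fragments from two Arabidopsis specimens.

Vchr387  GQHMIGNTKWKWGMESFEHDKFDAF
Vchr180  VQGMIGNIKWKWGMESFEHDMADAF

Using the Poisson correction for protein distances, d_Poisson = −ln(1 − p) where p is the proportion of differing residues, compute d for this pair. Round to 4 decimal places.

0.2231

Mismatches occur at site 1 (G↔V), site 3 (H↔G), site 8 (T↔I), site 21 (K↔M), site 22 (F↔A).
p = 5/25 = 0.200000.
d = −ln(1 − 0.200000) = −ln(0.800000) = 0.2231.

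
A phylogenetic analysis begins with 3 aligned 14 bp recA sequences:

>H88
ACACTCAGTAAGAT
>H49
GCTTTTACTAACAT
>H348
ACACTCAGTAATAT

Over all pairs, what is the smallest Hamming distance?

1

Pairwise Hamming distances:
  H88 vs H49: 6
  H88 vs H348: 1
  H49 vs H348: 6
The smallest is 1, between H88 and H348.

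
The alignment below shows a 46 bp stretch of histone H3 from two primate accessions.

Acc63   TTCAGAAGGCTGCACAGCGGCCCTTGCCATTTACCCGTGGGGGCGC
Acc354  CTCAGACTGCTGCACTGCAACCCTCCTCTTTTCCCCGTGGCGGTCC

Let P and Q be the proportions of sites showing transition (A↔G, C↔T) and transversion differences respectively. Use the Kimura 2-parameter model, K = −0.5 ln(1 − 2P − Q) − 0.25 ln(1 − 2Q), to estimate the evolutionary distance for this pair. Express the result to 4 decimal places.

Mismatches occur at site 1 (T/C, transition), site 7 (A/C, transversion), site 8 (G/T, transversion), site 16 (A/T, transversion), site 19 (G/A, transition), site 20 (G/A, transition), site 25 (T/C, transition), site 26 (G/C, transversion), site 27 (C/T, transition), site 29 (A/T, transversion), site 33 (A/C, transversion), site 41 (G/C, transversion), site 44 (C/T, transition), site 45 (G/C, transversion).
Of the 14 differences, 6 transitions and 8 transversions over 46 sites: P = 6/46 = 0.130435, Q = 8/46 = 0.173913.
d = −0.5·ln(0.565217) − 0.25·ln(0.652174) = −0.5·(-0.570546) − 0.25·(-0.427444) = 0.3921.

0.3921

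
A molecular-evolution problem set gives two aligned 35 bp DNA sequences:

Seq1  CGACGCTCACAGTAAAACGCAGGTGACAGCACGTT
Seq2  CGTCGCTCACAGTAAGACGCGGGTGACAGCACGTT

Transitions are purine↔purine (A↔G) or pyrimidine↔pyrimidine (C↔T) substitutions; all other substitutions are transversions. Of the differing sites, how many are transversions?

1

Mismatches occur at site 3 (A/T, transversion), site 16 (A/G, transition), site 21 (A/G, transition).
Of the 3 differences, 2 transitions and 1 transversion, so the answer is 1.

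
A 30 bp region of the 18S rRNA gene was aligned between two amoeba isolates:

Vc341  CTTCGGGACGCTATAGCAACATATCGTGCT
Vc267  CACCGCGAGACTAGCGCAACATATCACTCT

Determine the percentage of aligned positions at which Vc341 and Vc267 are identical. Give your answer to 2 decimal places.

66.67%

The sequences differ at positions 2 (T/A), 3 (T/C), 6 (G/C), 9 (C/G), 10 (G/A), 14 (T/G), 15 (A/C), 26 (G/A), 27 (T/C), 28 (G/T).
20 of the 30 sites match, so the percent identity is 20/30 × 100 = 66.67%.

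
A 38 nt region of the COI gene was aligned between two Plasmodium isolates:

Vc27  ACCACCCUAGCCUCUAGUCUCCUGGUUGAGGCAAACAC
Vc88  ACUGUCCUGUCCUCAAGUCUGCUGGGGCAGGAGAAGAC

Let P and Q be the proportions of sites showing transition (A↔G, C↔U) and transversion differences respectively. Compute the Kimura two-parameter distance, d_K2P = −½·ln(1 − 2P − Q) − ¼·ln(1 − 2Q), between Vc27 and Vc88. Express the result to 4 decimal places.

0.4576

Mismatches occur at site 3 (C/U, transition), site 4 (A/G, transition), site 5 (C/U, transition), site 9 (A/G, transition), site 10 (G/U, transversion), site 15 (U/A, transversion), site 21 (C/G, transversion), site 26 (U/G, transversion), site 27 (U/G, transversion), site 28 (G/C, transversion), site 32 (C/A, transversion), site 33 (A/G, transition), site 36 (C/G, transversion).
Of the 13 differences, 5 transitions and 8 transversions over 38 sites: P = 5/38 = 0.131579, Q = 8/38 = 0.210526.
d = −0.5·ln(0.526316) − 0.25·ln(0.578948) = −0.5·(-0.641853) − 0.25·(-0.546543) = 0.4576.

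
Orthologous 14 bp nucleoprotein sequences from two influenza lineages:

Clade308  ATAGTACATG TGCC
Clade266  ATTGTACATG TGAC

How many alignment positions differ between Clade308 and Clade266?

2

Mismatches occur at site 3 (A/T), site 13 (C/A).
That gives 2 mismatches out of 14 aligned sites, so the Hamming distance is 2.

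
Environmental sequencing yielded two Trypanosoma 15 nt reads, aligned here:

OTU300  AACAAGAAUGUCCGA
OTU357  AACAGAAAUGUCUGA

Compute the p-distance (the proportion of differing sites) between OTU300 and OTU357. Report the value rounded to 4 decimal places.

0.2000

The sequences differ at positions 5 (A/G), 6 (G/A), 13 (C/U).
There are 3 differences over 15 sites, so p = 3/15 = 0.2000.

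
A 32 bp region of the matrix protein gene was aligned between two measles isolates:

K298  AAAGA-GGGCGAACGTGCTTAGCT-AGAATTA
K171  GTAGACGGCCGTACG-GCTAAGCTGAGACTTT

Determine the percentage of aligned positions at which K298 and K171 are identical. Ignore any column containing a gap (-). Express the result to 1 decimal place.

75.9%

Excluding the 3 gap columns leaves 29 comparable sites.
Mismatches occur at site 1 (A↔G), site 2 (A↔T), site 9 (G↔C), site 12 (A↔T), site 20 (T↔A), site 29 (A↔C), site 32 (A↔T).
22 of the 29 comparable sites match, so the percent identity is 22/29 × 100 = 75.9%.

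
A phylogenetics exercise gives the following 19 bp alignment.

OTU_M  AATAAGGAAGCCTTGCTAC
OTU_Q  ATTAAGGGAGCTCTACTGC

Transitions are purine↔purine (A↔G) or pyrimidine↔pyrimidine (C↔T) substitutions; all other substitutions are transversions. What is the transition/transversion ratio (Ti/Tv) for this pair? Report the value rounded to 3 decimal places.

5.000

Differing sites — 2:A/T (Tv); 8:A/G (Ti); 12:C/T (Ti); 13:T/C (Ti); 15:G/A (Ti); 18:A/G (Ti).
Of the 6 differences, 5 transitions and 1 transversion, so Ti/Tv = 5/1 = 5.000.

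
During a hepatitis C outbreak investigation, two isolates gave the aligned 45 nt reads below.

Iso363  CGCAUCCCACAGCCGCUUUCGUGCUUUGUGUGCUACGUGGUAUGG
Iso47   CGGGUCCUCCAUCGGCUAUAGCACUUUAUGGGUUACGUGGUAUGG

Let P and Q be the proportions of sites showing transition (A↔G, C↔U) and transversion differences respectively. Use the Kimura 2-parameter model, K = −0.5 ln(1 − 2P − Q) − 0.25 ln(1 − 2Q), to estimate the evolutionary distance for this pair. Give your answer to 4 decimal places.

Differing sites — 3:C/G (Tv); 4:A/G (Ti); 8:C/U (Ti); 9:A/C (Tv); 12:G/U (Tv); 14:C/G (Tv); 18:U/A (Tv); 20:C/A (Tv); 22:U/C (Ti); 23:G/A (Ti); 28:G/A (Ti); 31:U/G (Tv); 33:C/U (Ti).
Of the 13 differences, 6 transitions and 7 transversions over 45 sites: P = 6/45 = 0.133333, Q = 7/45 = 0.155556.
d = −0.5·ln(0.577778) − 0.25·ln(0.688888) = −0.5·(-0.548566) − 0.25·(-0.372677) = 0.3675.

0.3675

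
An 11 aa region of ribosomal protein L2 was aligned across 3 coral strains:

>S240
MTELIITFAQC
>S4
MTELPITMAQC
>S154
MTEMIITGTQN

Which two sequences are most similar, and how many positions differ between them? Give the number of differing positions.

Pairwise Hamming distances:
  S240 vs S4: 2
  S240 vs S154: 4
  S4 vs S154: 5
The smallest is 2, between S240 and S4.

2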